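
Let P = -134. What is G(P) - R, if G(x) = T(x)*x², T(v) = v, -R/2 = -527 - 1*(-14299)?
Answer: -2378560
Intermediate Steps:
R = -27544 (R = -2*(-527 - 1*(-14299)) = -2*(-527 + 14299) = -2*13772 = -27544)
G(x) = x³ (G(x) = x*x² = x³)
G(P) - R = (-134)³ - 1*(-27544) = -2406104 + 27544 = -2378560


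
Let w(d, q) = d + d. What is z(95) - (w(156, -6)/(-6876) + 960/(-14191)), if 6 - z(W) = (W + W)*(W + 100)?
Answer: -301220255446/8131443 ≈ -37044.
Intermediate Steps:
z(W) = 6 - 2*W*(100 + W) (z(W) = 6 - (W + W)*(W + 100) = 6 - 2*W*(100 + W))
w(d, q) = 2*d
z(95) - (w(156, -6)/(-6876) + 960/(-14191)) = (6 - 200*95 - 2*95**2) - ((2*156)/(-6876) + 960/(-14191)) = (6 - 19000 - 2*9025) - (312*(-1/6876) + 960*(-1/14191)) = (6 - 19000 - 18050) - (-26/573 - 960/14191) = -37044 - 1*(-919046/8131443) = -37044 + 919046/8131443 = -301220255446/8131443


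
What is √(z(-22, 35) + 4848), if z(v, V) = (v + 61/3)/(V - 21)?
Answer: √8551662/42 ≈ 69.627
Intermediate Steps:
z(v, V) = (61/3 + v)/(-21 + V) (z(v, V) = (v + 61*(⅓))/(-21 + V) = (v + 61/3)/(-21 + V) = (61/3 + v)/(-21 + V))
√(z(-22, 35) + 4848) = √((61/3 - 22)/(-21 + 35) + 4848) = √(-5/3/14 + 4848) = √((1/14)*(-5/3) + 4848) = √(-5/42 + 4848) = √(203611/42) = √8551662/42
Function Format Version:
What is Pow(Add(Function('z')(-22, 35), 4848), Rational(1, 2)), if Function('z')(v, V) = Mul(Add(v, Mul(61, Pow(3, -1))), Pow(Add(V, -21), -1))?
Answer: Mul(Rational(1, 42), Pow(8551662, Rational(1, 2))) ≈ 69.627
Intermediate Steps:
Function('z')(v, V) = Mul(Pow(Add(-21, V), -1), Add(Rational(61, 3), v)) (Function('z')(v, V) = Mul(Add(v, Mul(61, Rational(1, 3))), Pow(Add(-21, V), -1)) = Mul(Add(v, Rational(61, 3)), Pow(Add(-21, V), -1)) = Mul(Add(Rational(61, 3), v), Pow(Add(-21, V), -1)) = Mul(Pow(Add(-21, V), -1), Add(Rational(61, 3), v)))
Pow(Add(Function('z')(-22, 35), 4848), Rational(1, 2)) = Pow(Add(Mul(Pow(Add(-21, 35), -1), Add(Rational(61, 3), -22)), 4848), Rational(1, 2)) = Pow(Add(Mul(Pow(14, -1), Rational(-5, 3)), 4848), Rational(1, 2)) = Pow(Add(Mul(Rational(1, 14), Rational(-5, 3)), 4848), Rational(1, 2)) = Pow(Add(Rational(-5, 42), 4848), Rational(1, 2)) = Pow(Rational(203611, 42), Rational(1, 2)) = Mul(Rational(1, 42), Pow(8551662, Rational(1, 2)))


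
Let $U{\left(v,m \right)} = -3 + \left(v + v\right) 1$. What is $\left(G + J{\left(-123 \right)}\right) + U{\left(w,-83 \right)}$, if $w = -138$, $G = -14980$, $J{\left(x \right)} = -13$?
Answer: $-15272$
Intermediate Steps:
$U{\left(v,m \right)} = -3 + 2 v$ ($U{\left(v,m \right)} = -3 + 2 v 1 = -3 + 2 v$)
$\left(G + J{\left(-123 \right)}\right) + U{\left(w,-83 \right)} = \left(-14980 - 13\right) + \left(-3 + 2 \left(-138\right)\right) = -14993 - 279 = -15272$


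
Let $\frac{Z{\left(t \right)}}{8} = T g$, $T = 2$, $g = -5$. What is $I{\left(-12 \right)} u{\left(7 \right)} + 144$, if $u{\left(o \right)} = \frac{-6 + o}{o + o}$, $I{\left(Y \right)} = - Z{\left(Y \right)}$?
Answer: $\frac{1048}{7} \approx 149.71$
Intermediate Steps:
$Z{\left(t \right)} = -80$ ($Z{\left(t \right)} = 8 \cdot 2 \left(-5\right) = 8 \left(-10\right) = -80$)
$I{\left(Y \right)} = 80$ ($I{\left(Y \right)} = \left(-1\right) \left(-80\right) = 80$)
$u{\left(o \right)} = \frac{-6 + o}{2 o}$
$I{\left(-12 \right)} u{\left(7 \right)} + 144 = 80 \frac{-6 + 7}{2 \cdot 7} + 144 = 80 \cdot \frac{1}{2} \cdot \frac{1}{7} \cdot 1 + 144 = 80 \cdot \frac{1}{14} + 144 = \frac{40}{7} + 144 = \frac{1048}{7}$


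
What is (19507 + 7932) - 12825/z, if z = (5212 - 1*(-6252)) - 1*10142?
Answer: 36261533/1322 ≈ 27429.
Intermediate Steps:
z = 1322 (z = (5212 + 6252) - 10142 = 11464 - 10142 = 1322)
(19507 + 7932) - 12825/z = (19507 + 7932) - 12825/1322 = 27439 - 12825*1/1322 = 27439 - 12825/1322 = 36261533/1322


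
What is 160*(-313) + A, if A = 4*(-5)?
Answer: -50100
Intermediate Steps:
A = -20
160*(-313) + A = 160*(-313) - 20 = -50080 - 20 = -50100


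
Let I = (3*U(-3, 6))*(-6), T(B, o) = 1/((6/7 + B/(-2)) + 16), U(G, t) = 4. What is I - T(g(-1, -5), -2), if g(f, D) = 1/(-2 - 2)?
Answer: -68528/951 ≈ -72.059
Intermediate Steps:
g(f, D) = -1/4 (g(f, D) = 1/(-4) = -1/4)
T(B, o) = 1/(118/7 - B/2) (T(B, o) = 1/((6*(1/7) + B*(-1/2)) + 16) = 1/((6/7 - B/2) + 16) = 1/(118/7 - B/2))
I = -72 (I = (3*4)*(-6) = 12*(-6) = -72)
I - T(g(-1, -5), -2) = -72 - (-14)/(-236 + 7*(-1/4)) = -72 - (-14)/(-236 - 7/4) = -72 - (-14)/(-951/4) = -72 - (-14)*(-4)/951 = -72 - 1*56/951 = -72 - 56/951 = -68528/951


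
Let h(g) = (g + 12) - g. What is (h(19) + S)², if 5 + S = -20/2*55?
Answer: 294849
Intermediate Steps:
h(g) = 12 (h(g) = (12 + g) - g = 12)
S = -555 (S = -5 - 20/2*55 = -5 - 4*5/2*55 = -5 - 10*55 = -5 - 550 = -555)
(h(19) + S)² = (12 - 555)² = (-543)² = 294849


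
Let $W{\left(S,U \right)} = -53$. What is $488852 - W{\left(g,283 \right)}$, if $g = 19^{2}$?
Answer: $488905$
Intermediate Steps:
$g = 361$
$488852 - W{\left(g,283 \right)} = 488852 - -53 = 488852 + 53 = 488905$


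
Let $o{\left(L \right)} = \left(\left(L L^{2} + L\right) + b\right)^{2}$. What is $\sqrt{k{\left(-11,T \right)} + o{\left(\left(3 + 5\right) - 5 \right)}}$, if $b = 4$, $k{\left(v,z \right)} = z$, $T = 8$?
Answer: $2 \sqrt{291} \approx 34.117$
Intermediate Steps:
$o{\left(L \right)} = \left(4 + L + L^{3}\right)^{2}$ ($o{\left(L \right)} = \left(\left(L L^{2} + L\right) + 4\right)^{2} = \left(\left(L^{3} + L\right) + 4\right)^{2} = \left(\left(L + L^{3}\right) + 4\right)^{2} = \left(4 + L + L^{3}\right)^{2}$)
$\sqrt{k{\left(-11,T \right)} + o{\left(\left(3 + 5\right) - 5 \right)}} = \sqrt{8 + \left(4 + \left(\left(3 + 5\right) - 5\right) + \left(\left(3 + 5\right) - 5\right)^{3}\right)^{2}} = \sqrt{8 + \left(4 + \left(8 - 5\right) + \left(8 - 5\right)^{3}\right)^{2}} = \sqrt{8 + \left(4 + 3 + 3^{3}\right)^{2}} = \sqrt{8 + \left(4 + 3 + 27\right)^{2}} = \sqrt{8 + 34^{2}} = \sqrt{8 + 1156} = \sqrt{1164} = 2 \sqrt{291}$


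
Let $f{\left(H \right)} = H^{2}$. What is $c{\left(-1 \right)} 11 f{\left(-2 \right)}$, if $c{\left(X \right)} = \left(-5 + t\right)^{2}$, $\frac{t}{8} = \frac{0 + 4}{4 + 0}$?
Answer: $396$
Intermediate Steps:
$t = 8$ ($t = 8 \frac{0 + 4}{4 + 0} = 8 \cdot \frac{4}{4} = 8 \cdot 4 \cdot \frac{1}{4} = 8 \cdot 1 = 8$)
$c{\left(X \right)} = 9$ ($c{\left(X \right)} = \left(-5 + 8\right)^{2} = 3^{2} = 9$)
$c{\left(-1 \right)} 11 f{\left(-2 \right)} = 9 \cdot 11 \left(-2\right)^{2} = 99 \cdot 4 = 396$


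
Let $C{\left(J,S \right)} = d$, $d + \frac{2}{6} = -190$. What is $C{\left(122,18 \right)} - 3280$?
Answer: $- \frac{10411}{3} \approx -3470.3$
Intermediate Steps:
$d = - \frac{571}{3}$ ($d = - \frac{1}{3} - 190 = - \frac{571}{3} \approx -190.33$)
$C{\left(J,S \right)} = - \frac{571}{3}$
$C{\left(122,18 \right)} - 3280 = - \frac{571}{3} - 3280 = - \frac{10411}{3}$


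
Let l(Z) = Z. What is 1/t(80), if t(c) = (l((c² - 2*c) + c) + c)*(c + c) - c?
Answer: 1/1023920 ≈ 9.7664e-7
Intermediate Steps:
t(c) = -c + 2*c³ (t(c) = (((c² - 2*c) + c) + c)*(c + c) - c = ((c² - c) + c)*(2*c) - c = c²*(2*c) - c = 2*c³ - c = -c + 2*c³)
1/t(80) = 1/(-1*80 + 2*80³) = 1/(-80 + 2*512000) = 1/(-80 + 1024000) = 1/1023920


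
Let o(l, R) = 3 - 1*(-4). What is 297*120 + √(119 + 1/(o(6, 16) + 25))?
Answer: 35640 + √7618/8 ≈ 35651.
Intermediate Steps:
o(l, R) = 7 (o(l, R) = 3 + 4 = 7)
297*120 + √(119 + 1/(o(6, 16) + 25)) = 297*120 + √(119 + 1/(7 + 25)) = 35640 + √(119 + 1/32) = 35640 + √(3809/32) = 35640 + √7618/8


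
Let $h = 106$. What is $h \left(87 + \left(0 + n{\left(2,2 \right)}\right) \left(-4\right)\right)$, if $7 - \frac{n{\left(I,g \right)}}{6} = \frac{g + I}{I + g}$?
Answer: $-6042$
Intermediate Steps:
$n{\left(I,g \right)} = 36$ ($n{\left(I,g \right)} = 42 - 6 \frac{g + I}{I + g} = 42 - 6 \frac{I + g}{I + g} = 42 - 6 = 36$)
$h \left(87 + \left(0 + n{\left(2,2 \right)}\right) \left(-4\right)\right) = 106 \left(87 + \left(0 + 36\right) \left(-4\right)\right) = 106 \left(87 + 36 \left(-4\right)\right) = 106 \left(87 - 144\right) = 106 \left(-57\right) = -6042$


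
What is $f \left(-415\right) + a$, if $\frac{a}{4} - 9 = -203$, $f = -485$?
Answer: $200499$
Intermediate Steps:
$a = -776$ ($a = 36 + 4 \left(-203\right) = 36 - 812 = -776$)
$f \left(-415\right) + a = \left(-485\right) \left(-415\right) - 776 = 201275 - 776 = 200499$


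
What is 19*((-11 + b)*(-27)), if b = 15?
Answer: -2052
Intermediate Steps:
19*((-11 + b)*(-27)) = 19*((-11 + 15)*(-27)) = 19*(4*(-27)) = 19*(-108) = -2052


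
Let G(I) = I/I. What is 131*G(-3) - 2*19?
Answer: 93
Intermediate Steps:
G(I) = 1
131*G(-3) - 2*19 = 131*1 - 2*19 = 131 - 38 = 93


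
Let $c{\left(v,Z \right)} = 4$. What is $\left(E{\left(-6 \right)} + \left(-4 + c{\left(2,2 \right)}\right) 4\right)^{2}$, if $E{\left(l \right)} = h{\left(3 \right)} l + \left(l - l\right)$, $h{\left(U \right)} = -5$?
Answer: $900$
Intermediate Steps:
$E{\left(l \right)} = - 5 l$ ($E{\left(l \right)} = - 5 l + \left(l - l\right) = - 5 l + 0 = - 5 l$)
$\left(E{\left(-6 \right)} + \left(-4 + c{\left(2,2 \right)}\right) 4\right)^{2} = \left(\left(-5\right) \left(-6\right) + \left(-4 + 4\right) 4\right)^{2} = \left(30 + 0 \cdot 4\right)^{2} = \left(30 + 0\right)^{2} = 30^{2} = 900$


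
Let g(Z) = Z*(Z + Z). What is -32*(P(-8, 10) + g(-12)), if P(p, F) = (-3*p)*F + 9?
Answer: -17184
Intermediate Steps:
g(Z) = 2*Z² (g(Z) = Z*(2*Z) = 2*Z²)
P(p, F) = 9 - 3*F*p (P(p, F) = -3*F*p + 9 = 9 - 3*F*p)
-32*(P(-8, 10) + g(-12)) = -32*((9 - 3*10*(-8)) + 2*(-12)²) = -32*((9 + 240) + 2*144) = -32*(249 + 288) = -32*537 = -17184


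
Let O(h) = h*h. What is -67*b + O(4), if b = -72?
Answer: 4840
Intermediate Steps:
O(h) = h²
-67*b + O(4) = -67*(-72) + 4² = 4824 + 16 = 4840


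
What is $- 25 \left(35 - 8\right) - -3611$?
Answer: $2936$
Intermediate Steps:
$- 25 \left(35 - 8\right) - -3611 = \left(-25\right) 27 + 3611 = -675 + 3611 = 2936$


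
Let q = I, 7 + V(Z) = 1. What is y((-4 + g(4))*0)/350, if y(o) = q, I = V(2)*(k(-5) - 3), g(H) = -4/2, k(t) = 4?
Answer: -3/175 ≈ -0.017143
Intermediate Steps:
g(H) = -2 (g(H) = -4*1/2 = -2)
V(Z) = -6 (V(Z) = -7 + 1 = -6)
I = -6 (I = -6*(4 - 3) = -6*1 = -6)
q = -6
y(o) = -6
y((-4 + g(4))*0)/350 = -6/350 = -6*1/350 = -3/175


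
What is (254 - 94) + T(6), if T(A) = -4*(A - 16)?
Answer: 200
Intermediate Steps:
T(A) = 64 - 4*A (T(A) = -4*(-16 + A) = 64 - 4*A)
(254 - 94) + T(6) = (254 - 94) + (64 - 4*6) = 160 + (64 - 24) = 160 + 40 = 200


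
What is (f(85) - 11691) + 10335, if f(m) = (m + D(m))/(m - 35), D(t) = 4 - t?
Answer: -33898/25 ≈ -1355.9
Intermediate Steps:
f(m) = 4/(-35 + m) (f(m) = (m + (4 - m))/(m - 35) = 4/(-35 + m))
(f(85) - 11691) + 10335 = (4/(-35 + 85) - 11691) + 10335 = (4/50 - 11691) + 10335 = (4*(1/50) - 11691) + 10335 = (2/25 - 11691) + 10335 = -292273/25 + 10335 = -33898/25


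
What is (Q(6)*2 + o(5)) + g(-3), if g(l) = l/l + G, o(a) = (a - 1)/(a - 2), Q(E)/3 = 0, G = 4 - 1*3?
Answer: 10/3 ≈ 3.3333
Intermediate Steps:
G = 1 (G = 4 - 3 = 1)
Q(E) = 0 (Q(E) = 3*0 = 0)
o(a) = (-1 + a)/(-2 + a)
g(l) = 2 (g(l) = l/l + 1 = 1 + 1 = 2)
(Q(6)*2 + o(5)) + g(-3) = (0*2 + (-1 + 5)/(-2 + 5)) + 2 = (0 + 4/3) + 2 = 4/3 + 2 = 10/3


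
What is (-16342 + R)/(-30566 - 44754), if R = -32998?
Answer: 2467/3766 ≈ 0.65507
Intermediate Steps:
(-16342 + R)/(-30566 - 44754) = (-16342 - 32998)/(-30566 - 44754) = -49340/(-75320) = -49340*(-1/75320) = 2467/3766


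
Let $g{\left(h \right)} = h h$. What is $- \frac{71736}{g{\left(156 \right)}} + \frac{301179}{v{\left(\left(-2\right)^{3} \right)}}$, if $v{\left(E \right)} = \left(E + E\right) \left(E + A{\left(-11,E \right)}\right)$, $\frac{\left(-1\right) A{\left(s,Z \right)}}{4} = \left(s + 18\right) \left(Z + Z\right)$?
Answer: $- \frac{163219033}{3569280} \approx -45.729$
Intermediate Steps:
$A{\left(s,Z \right)} = - 8 Z \left(18 + s\right)$ ($A{\left(s,Z \right)} = - 4 \left(s + 18\right) \left(Z + Z\right) = - 4 \left(18 + s\right) 2 Z = - 4 \cdot 2 Z \left(18 + s\right) = - 8 Z \left(18 + s\right)$)
$g{\left(h \right)} = h^{2}$
$v{\left(E \right)} = - 110 E^{2}$ ($v{\left(E \right)} = \left(E + E\right) \left(E - 8 E \left(18 - 11\right)\right) = 2 E \left(E - 8 E 7\right) = 2 E \left(E - 56 E\right) = 2 E \left(- 55 E\right) = - 110 E^{2}$)
$- \frac{71736}{g{\left(156 \right)}} + \frac{301179}{v{\left(\left(-2\right)^{3} \right)}} = - \frac{71736}{156^{2}} + \frac{301179}{\left(-110\right) \left(\left(-2\right)^{3}\right)^{2}} = - \frac{71736}{24336} + \frac{301179}{\left(-110\right) \left(-8\right)^{2}} = \left(-71736\right) \frac{1}{24336} + \frac{301179}{\left(-110\right) 64} = - \frac{2989}{1014} + \frac{301179}{-7040} = - \frac{2989}{1014} + 301179 \left(- \frac{1}{7040}\right) = - \frac{2989}{1014} - \frac{301179}{7040} = - \frac{163219033}{3569280}$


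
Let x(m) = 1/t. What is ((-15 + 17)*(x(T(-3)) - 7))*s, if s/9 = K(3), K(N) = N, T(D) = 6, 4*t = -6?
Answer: -414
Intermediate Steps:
t = -3/2 (t = (¼)*(-6) = -3/2 ≈ -1.5000)
x(m) = -⅔ (x(m) = 1/(-3/2) = -⅔)
s = 27 (s = 9*3 = 27)
((-15 + 17)*(x(T(-3)) - 7))*s = ((-15 + 17)*(-⅔ - 7))*27 = (2*(-23/3))*27 = -46/3*27 = -414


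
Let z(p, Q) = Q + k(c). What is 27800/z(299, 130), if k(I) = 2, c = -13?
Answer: 6950/33 ≈ 210.61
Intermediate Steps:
z(p, Q) = 2 + Q (z(p, Q) = Q + 2 = 2 + Q)
27800/z(299, 130) = 27800/(2 + 130) = 27800/132 = 27800*(1/132) = 6950/33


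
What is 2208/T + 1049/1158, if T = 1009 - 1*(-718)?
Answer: 4368487/1999866 ≈ 2.1844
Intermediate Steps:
T = 1727 (T = 1009 + 718 = 1727)
2208/T + 1049/1158 = 2208/1727 + 1049/1158 = 4368487/1999866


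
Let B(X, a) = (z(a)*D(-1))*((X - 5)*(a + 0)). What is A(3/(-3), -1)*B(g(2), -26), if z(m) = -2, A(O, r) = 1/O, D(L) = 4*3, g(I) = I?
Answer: 1872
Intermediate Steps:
D(L) = 12
B(X, a) = -24*a*(-5 + X) (B(X, a) = (-2*12)*((X - 5)*(a + 0)) = -24*(-5 + X)*a = -24*a*(-5 + X))
A(3/(-3), -1)*B(g(2), -26) = (24*(-26)*(5 - 1*2))/((3/(-3))) = (24*(-26)*(5 - 2))/((3*(-⅓))) = (24*(-26)*3)/(-1) = -1*(-1872) = 1872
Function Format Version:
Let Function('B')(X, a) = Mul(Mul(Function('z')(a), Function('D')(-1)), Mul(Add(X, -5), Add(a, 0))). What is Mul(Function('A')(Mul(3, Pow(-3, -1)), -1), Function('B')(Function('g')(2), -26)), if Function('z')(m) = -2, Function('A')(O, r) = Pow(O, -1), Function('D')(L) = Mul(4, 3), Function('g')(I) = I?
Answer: 1872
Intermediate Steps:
Function('D')(L) = 12
Function('B')(X, a) = Mul(-24, a, Add(-5, X)) (Function('B')(X, a) = Mul(Mul(-2, 12), Mul(Add(X, -5), Add(a, 0))) = Mul(-24, Mul(Add(-5, X), a)) = Mul(-24, Mul(a, Add(-5, X))) = Mul(-24, a, Add(-5, X)))
Mul(Function('A')(Mul(3, Pow(-3, -1)), -1), Function('B')(Function('g')(2), -26)) = Mul(Pow(Mul(3, Pow(-3, -1)), -1), Mul(24, -26, Add(5, Mul(-1, 2)))) = Mul(Pow(Mul(3, Rational(-1, 3)), -1), Mul(24, -26, Add(5, -2))) = Mul(Pow(-1, -1), Mul(24, -26, 3)) = Mul(-1, -1872) = 1872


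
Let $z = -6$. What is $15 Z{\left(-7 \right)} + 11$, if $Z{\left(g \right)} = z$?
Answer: $-79$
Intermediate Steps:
$Z{\left(g \right)} = -6$
$15 Z{\left(-7 \right)} + 11 = 15 \left(-6\right) + 11 = -90 + 11 = -79$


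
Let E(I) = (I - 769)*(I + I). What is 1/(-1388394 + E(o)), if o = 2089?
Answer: 1/4126566 ≈ 2.4233e-7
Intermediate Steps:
E(I) = 2*I*(-769 + I) (E(I) = (-769 + I)*(2*I) = 2*I*(-769 + I))
1/(-1388394 + E(o)) = 1/(-1388394 + 2*2089*(-769 + 2089)) = 1/(-1388394 + 2*2089*1320) = 1/(-1388394 + 5514960) = 1/4126566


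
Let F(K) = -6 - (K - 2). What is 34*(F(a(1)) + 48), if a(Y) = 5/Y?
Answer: 1326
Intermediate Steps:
F(K) = -4 - K (F(K) = -6 - (-2 + K) = -6 + (2 - K) = -4 - K)
34*(F(a(1)) + 48) = 34*((-4 - 5/1) + 48) = 34*((-4 - 5) + 48) = 34*(-9 + 48) = 34*39 = 1326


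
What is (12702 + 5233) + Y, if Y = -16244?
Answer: 1691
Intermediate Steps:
(12702 + 5233) + Y = (12702 + 5233) - 16244 = 17935 - 16244 = 1691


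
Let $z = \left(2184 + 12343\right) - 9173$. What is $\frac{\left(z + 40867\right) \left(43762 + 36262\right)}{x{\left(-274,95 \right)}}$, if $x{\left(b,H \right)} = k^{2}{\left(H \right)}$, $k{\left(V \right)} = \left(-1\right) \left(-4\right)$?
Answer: $\frac{462348663}{2} \approx 2.3117 \cdot 10^{8}$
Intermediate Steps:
$k{\left(V \right)} = 4$
$z = 5354$ ($z = 14527 - 9173 = 5354$)
$x{\left(b,H \right)} = 16$ ($x{\left(b,H \right)} = 4^{2} = 16$)
$\frac{\left(z + 40867\right) \left(43762 + 36262\right)}{x{\left(-274,95 \right)}} = \frac{\left(5354 + 40867\right) \left(43762 + 36262\right)}{16} = 46221 \cdot 80024 \cdot \frac{1}{16} = 3698789304 \cdot \frac{1}{16} = \frac{462348663}{2}$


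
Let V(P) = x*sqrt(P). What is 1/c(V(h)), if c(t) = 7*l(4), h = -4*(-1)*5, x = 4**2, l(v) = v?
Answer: 1/28 ≈ 0.035714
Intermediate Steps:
x = 16
h = 20 (h = 4*5 = 20)
V(P) = 16*sqrt(P)
c(t) = 28 (c(t) = 7*4 = 28)
1/c(V(h)) = 1/28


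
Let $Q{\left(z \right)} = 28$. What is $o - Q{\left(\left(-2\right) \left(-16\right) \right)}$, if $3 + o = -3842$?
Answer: $-3873$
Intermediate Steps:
$o = -3845$ ($o = -3 - 3842 = -3845$)
$o - Q{\left(\left(-2\right) \left(-16\right) \right)} = -3845 - 28 = -3873$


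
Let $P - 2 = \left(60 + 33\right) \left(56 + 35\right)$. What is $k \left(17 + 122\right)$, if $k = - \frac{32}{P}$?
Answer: $- \frac{4448}{8465} \approx -0.52546$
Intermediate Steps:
$P = 8465$ ($P = 2 + \left(60 + 33\right) \left(56 + 35\right) = 2 + 93 \cdot 91 = 2 + 8463 = 8465$)
$k = - \frac{32}{8465} \approx -0.0037803$
$k \left(17 + 122\right) = - \frac{32 \left(17 + 122\right)}{8465} = \left(- \frac{32}{8465}\right) 139 = - \frac{4448}{8465}$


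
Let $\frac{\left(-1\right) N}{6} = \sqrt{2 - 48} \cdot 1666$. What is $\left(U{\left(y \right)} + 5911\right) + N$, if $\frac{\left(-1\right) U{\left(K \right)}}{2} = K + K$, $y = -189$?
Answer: $6667 - 9996 i \sqrt{46} \approx 6667.0 - 67796.0 i$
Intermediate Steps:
$U{\left(K \right)} = - 4 K$ ($U{\left(K \right)} = - 2 \left(K + K\right) = - 2 \cdot 2 K = - 4 K$)
$N = - 9996 i \sqrt{46}$ ($N = - 6 \sqrt{2 - 48} \cdot 1666 = - 6 \sqrt{-46} \cdot 1666 = - 6 i \sqrt{46} \cdot 1666 = - 6 \cdot 1666 i \sqrt{46} = - 9996 i \sqrt{46} \approx - 67796.0 i$)
$\left(U{\left(y \right)} + 5911\right) + N = \left(\left(-4\right) \left(-189\right) + 5911\right) - 9996 i \sqrt{46} = \left(756 + 5911\right) - 9996 i \sqrt{46} = 6667 - 9996 i \sqrt{46}$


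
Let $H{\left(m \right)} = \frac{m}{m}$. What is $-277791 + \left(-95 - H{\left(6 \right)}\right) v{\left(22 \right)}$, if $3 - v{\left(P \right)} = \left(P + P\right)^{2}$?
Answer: $-92223$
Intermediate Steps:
$H{\left(m \right)} = 1$
$v{\left(P \right)} = 3 - 4 P^{2}$ ($v{\left(P \right)} = 3 - \left(P + P\right)^{2} = 3 - \left(2 P\right)^{2} = 3 - 4 P^{2}$)
$-277791 + \left(-95 - H{\left(6 \right)}\right) v{\left(22 \right)} = -277791 + \left(-95 - 1\right) \left(3 - 4 \cdot 22^{2}\right) = -277791 + \left(-95 - 1\right) \left(3 - 1936\right) = -277791 - 96 \left(3 - 1936\right) = -277791 - -185568 = -277791 + 185568 = -92223$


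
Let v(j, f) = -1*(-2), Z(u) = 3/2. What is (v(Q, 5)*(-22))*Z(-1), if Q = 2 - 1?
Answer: -66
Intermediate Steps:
Z(u) = 3/2 (Z(u) = 3*(½) = 3/2)
Q = 1
v(j, f) = 2
(v(Q, 5)*(-22))*Z(-1) = (2*(-22))*(3/2) = -44*3/2 = -66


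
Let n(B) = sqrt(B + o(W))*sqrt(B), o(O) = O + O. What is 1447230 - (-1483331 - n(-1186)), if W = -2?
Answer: 2930561 - 2*sqrt(352835) ≈ 2.9294e+6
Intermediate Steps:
o(O) = 2*O
n(B) = sqrt(B)*sqrt(-4 + B) (n(B) = sqrt(B + 2*(-2))*sqrt(B) = sqrt(B - 4)*sqrt(B) = sqrt(-4 + B)*sqrt(B) = sqrt(B)*sqrt(-4 + B))
1447230 - (-1483331 - n(-1186)) = 1447230 - (-1483331 - sqrt(-1186)*sqrt(-4 - 1186)) = 1447230 - (-1483331 - I*sqrt(1186)*sqrt(-1190)) = 1447230 - (-1483331 - I*sqrt(1186)*I*sqrt(1190)) = 1447230 - (-1483331 - (-2)*sqrt(352835)) = 1447230 - (-1483331 + 2*sqrt(352835)) = 1447230 + (1483331 - 2*sqrt(352835)) = 2930561 - 2*sqrt(352835)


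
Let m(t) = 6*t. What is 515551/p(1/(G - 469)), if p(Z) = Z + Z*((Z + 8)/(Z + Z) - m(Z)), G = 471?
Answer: 2062204/13 ≈ 1.5863e+5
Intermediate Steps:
p(Z) = Z + Z*(-6*Z + (8 + Z)/(2*Z)) (p(Z) = Z + Z*((Z + 8)/(Z + Z) - 6*Z) = Z + Z*((8 + Z)/((2*Z)) - 6*Z) = Z + Z*((8 + Z)*(1/(2*Z)) - 6*Z) = Z + Z*((8 + Z)/(2*Z) - 6*Z) = Z + Z*(-6*Z + (8 + Z)/(2*Z)))
515551/p(1/(G - 469)) = 515551/(4 - 6/(471 - 469)² + 3/(2*(471 - 469))) = 515551/(4 - 6*(1/2)² + (3/2)/2) = 515551/(4 - 6*(½)² + (3/2)*(½)) = 515551/(4 - 6*¼ + ¾) = 515551/(4 - 3/2 + ¾) = 515551/(13/4) = 515551*(4/13) = 2062204/13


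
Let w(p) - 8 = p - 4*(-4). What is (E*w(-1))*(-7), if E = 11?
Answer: -1771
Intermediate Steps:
w(p) = 24 + p (w(p) = 8 + (p - 4*(-4)) = 8 + (p + 16) = 8 + (16 + p) = 24 + p)
(E*w(-1))*(-7) = (11*(24 - 1))*(-7) = (11*23)*(-7) = 253*(-7) = -1771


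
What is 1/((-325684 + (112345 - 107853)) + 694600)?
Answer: 1/373408 ≈ 2.6780e-6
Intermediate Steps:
1/((-325684 + (112345 - 107853)) + 694600) = 1/((-325684 + 4492) + 694600) = 1/(-321192 + 694600) = 1/373408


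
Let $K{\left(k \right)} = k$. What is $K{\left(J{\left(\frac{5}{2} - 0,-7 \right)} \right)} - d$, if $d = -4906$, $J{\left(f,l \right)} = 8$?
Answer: $4914$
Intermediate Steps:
$K{\left(J{\left(\frac{5}{2} - 0,-7 \right)} \right)} - d = 8 - -4906 = 8 + 4906 = 4914$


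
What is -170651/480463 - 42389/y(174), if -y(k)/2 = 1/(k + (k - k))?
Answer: 1771871940658/480463 ≈ 3.6878e+6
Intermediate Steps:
y(k) = -2/k (y(k) = -2/(k + (k - k)) = -2/(k + 0) = -2/k)
-170651/480463 - 42389/y(174) = -170651/480463 - 42389/((-2/174)) = -170651*1/480463 - 42389/((-2*1/174)) = -170651/480463 - 42389/(-1/87) = -170651/480463 - 42389*(-87) = -170651/480463 + 3687843 = 1771871940658/480463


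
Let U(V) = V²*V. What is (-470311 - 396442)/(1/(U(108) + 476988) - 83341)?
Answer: 1505289935100/144738314699 ≈ 10.400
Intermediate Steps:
U(V) = V³
(-470311 - 396442)/(1/(U(108) + 476988) - 83341) = (-470311 - 396442)/(1/(108³ + 476988) - 83341) = -866753/(1/(1259712 + 476988) - 83341) = -866753/(1/1736700 - 83341) = -866753/(-144738314699/1736700) = -866753*(-1736700/144738314699) = 1505289935100/144738314699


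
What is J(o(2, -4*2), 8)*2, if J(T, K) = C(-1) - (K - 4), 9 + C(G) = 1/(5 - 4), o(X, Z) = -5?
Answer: -24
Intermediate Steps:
C(G) = -8 (C(G) = -9 + 1/(5 - 4) = -9 + 1/1 = -9 + 1 = -8)
J(T, K) = -4 - K (J(T, K) = -8 - (K - 4) = -8 - (-4 + K) = -8 + (4 - K) = -4 - K)
J(o(2, -4*2), 8)*2 = (-4 - 1*8)*2 = (-4 - 8)*2 = -12*2 = -24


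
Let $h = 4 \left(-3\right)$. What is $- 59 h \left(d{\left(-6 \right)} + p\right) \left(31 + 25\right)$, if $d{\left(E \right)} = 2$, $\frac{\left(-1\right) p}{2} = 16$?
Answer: $-1189440$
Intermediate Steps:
$p = -32$ ($p = \left(-2\right) 16 = -32$)
$h = -12$
$- 59 h \left(d{\left(-6 \right)} + p\right) \left(31 + 25\right) = \left(-59\right) \left(-12\right) \left(2 - 32\right) \left(31 + 25\right) = 708 \left(\left(-30\right) 56\right) = 708 \left(-1680\right) = -1189440$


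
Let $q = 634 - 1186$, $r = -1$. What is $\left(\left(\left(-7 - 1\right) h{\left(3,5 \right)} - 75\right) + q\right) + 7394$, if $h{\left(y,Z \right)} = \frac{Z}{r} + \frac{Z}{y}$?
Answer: $\frac{20381}{3} \approx 6793.7$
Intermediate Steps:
$h{\left(y,Z \right)} = - Z + \frac{Z}{y}$ ($h{\left(y,Z \right)} = \frac{Z}{-1} + \frac{Z}{y} = Z \left(-1\right) + \frac{Z}{y} = - Z + \frac{Z}{y}$)
$q = -552$
$\left(\left(\left(-7 - 1\right) h{\left(3,5 \right)} - 75\right) + q\right) + 7394 = \left(\left(\left(-7 - 1\right) \left(\left(-1\right) 5 + \frac{5}{3}\right) - 75\right) - 552\right) + 7394 = \left(\left(\left(-7 - 1\right) \left(-5 + 5 \cdot \frac{1}{3}\right) - 75\right) - 552\right) + 7394 = \left(\left(- 8 \left(-5 + \frac{5}{3}\right) - 75\right) - 552\right) + 7394 = \left(\left(\left(-8\right) \left(- \frac{10}{3}\right) - 75\right) - 552\right) + 7394 = \left(\left(\frac{80}{3} - 75\right) - 552\right) + 7394 = \left(- \frac{145}{3} - 552\right) + 7394 = - \frac{1801}{3} + 7394 = \frac{20381}{3}$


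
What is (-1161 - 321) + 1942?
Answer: 460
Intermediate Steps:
(-1161 - 321) + 1942 = -1482 + 1942 = 460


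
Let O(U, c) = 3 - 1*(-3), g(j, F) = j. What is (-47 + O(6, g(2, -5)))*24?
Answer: -984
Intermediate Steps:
O(U, c) = 6 (O(U, c) = 3 + 3 = 6)
(-47 + O(6, g(2, -5)))*24 = (-47 + 6)*24 = -41*24 = -984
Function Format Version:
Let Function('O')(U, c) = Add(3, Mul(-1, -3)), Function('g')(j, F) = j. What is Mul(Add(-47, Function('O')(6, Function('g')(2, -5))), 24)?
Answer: -984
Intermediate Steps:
Function('O')(U, c) = 6 (Function('O')(U, c) = Add(3, 3) = 6)
Mul(Add(-47, Function('O')(6, Function('g')(2, -5))), 24) = Mul(Add(-47, 6), 24) = Mul(-41, 24) = -984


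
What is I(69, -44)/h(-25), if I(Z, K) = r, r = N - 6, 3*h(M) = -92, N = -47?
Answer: 159/92 ≈ 1.7283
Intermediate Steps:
h(M) = -92/3 (h(M) = (⅓)*(-92) = -92/3)
r = -53 (r = -47 - 6 = -53)
I(Z, K) = -53
I(69, -44)/h(-25) = -53/(-92/3) = -53*(-3/92) = 159/92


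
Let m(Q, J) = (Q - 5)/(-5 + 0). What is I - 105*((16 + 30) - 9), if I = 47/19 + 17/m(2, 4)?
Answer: -219689/57 ≈ -3854.2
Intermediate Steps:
m(Q, J) = 1 - Q/5 (m(Q, J) = (-5 + Q)/(-5) = (-5 + Q)*(-⅕) = 1 - Q/5)
I = 1756/57 (I = 47/19 + 17/(1 - ⅕*2) = 47*(1/19) + 17/(1 - ⅖) = 47/19 + 17/(⅗) = 47/19 + 17*(5/3) = 47/19 + 85/3 = 1756/57 ≈ 30.807)
I - 105*((16 + 30) - 9) = 1756/57 - 105*((16 + 30) - 9) = 1756/57 - 105*(46 - 9) = 1756/57 - 105*37 = 1756/57 - 3885 = -219689/57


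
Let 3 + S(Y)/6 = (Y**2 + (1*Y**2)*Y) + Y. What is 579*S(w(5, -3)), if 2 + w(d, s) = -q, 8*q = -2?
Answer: -783387/32 ≈ -24481.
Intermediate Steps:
q = -1/4 (q = (1/8)*(-2) = -1/4 ≈ -0.25000)
w(d, s) = -7/4 (w(d, s) = -2 - 1*(-1/4) = -2 + 1/4 = -7/4)
S(Y) = -18 + 6*Y + 6*Y**2 + 6*Y**3 (S(Y) = -18 + 6*((Y**2 + (1*Y**2)*Y) + Y) = -18 + 6*((Y**2 + Y**2*Y) + Y) = -18 + 6*((Y**2 + Y**3) + Y) = -18 + 6*(Y + Y**2 + Y**3) = -18 + (6*Y + 6*Y**2 + 6*Y**3) = -18 + 6*Y + 6*Y**2 + 6*Y**3)
579*S(w(5, -3)) = 579*(-18 + 6*(-7/4) + 6*(-7/4)**2 + 6*(-7/4)**3) = 579*(-18 - 21/2 + 6*(49/16) + 6*(-343/64)) = 579*(-18 - 21/2 + 147/8 - 1029/32) = 579*(-1353/32) = -783387/32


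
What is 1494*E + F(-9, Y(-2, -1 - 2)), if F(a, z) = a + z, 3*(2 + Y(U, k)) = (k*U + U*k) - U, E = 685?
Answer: 3070151/3 ≈ 1.0234e+6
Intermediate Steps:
Y(U, k) = -2 - U/3 + 2*U*k/3 (Y(U, k) = -2 + ((k*U + U*k) - U)/3 = -2 + ((U*k + U*k) - U)/3 = -2 + (2*U*k - U)/3 = -2 + (-U + 2*U*k)/3 = -2 + (-U/3 + 2*U*k/3) = -2 - U/3 + 2*U*k/3)
1494*E + F(-9, Y(-2, -1 - 2)) = 1494*685 + (-9 + (-2 - ⅓*(-2) + (⅔)*(-2)*(-1 - 2))) = 1023390 + (-9 + (-2 + ⅔ + (⅔)*(-2)*(-3))) = 1023390 + (-9 + (-2 + ⅔ + 4)) = 1023390 + (-9 + 8/3) = 1023390 - 19/3 = 3070151/3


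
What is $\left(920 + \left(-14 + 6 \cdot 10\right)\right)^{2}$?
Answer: $933156$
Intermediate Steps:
$\left(920 + \left(-14 + 6 \cdot 10\right)\right)^{2} = \left(920 + \left(-14 + 60\right)\right)^{2} = \left(920 + 46\right)^{2} = 966^{2} = 933156$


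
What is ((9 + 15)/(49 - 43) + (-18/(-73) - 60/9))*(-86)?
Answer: 45580/219 ≈ 208.13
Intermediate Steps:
((9 + 15)/(49 - 43) + (-18/(-73) - 60/9))*(-86) = (24/6 + (-18*(-1/73) - 60*⅑))*(-86) = (24*(⅙) + (18/73 - 20/3))*(-86) = (4 - 1406/219)*(-86) = -530/219*(-86) = 45580/219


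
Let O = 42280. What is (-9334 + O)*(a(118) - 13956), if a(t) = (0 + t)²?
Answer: -1054272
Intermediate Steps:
a(t) = t²
(-9334 + O)*(a(118) - 13956) = (-9334 + 42280)*(118² - 13956) = 32946*(13924 - 13956) = 32946*(-32) = -1054272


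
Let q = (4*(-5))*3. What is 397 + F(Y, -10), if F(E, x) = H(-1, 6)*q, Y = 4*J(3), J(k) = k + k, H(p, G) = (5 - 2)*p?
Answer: 577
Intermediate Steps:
H(p, G) = 3*p
J(k) = 2*k
q = -60 (q = -20*3 = -60)
Y = 24 (Y = 4*(2*3) = 4*6 = 24)
F(E, x) = 180 (F(E, x) = (3*(-1))*(-60) = -3*(-60) = 180)
397 + F(Y, -10) = 397 + 180 = 577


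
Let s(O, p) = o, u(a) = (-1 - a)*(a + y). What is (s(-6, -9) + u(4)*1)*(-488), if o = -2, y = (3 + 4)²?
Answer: 130296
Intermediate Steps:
y = 49 (y = 7² = 49)
u(a) = (-1 - a)*(49 + a) (u(a) = (-1 - a)*(a + 49) = (-1 - a)*(49 + a))
s(O, p) = -2
(s(-6, -9) + u(4)*1)*(-488) = (-2 + (-49 - 1*4² - 50*4)*1)*(-488) = (-2 + (-49 - 1*16 - 200)*1)*(-488) = (-2 + (-49 - 16 - 200)*1)*(-488) = (-2 - 265*1)*(-488) = (-2 - 265)*(-488) = -267*(-488) = 130296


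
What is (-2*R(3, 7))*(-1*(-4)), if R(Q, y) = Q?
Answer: -24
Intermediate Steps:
(-2*R(3, 7))*(-1*(-4)) = (-2*3)*(-1*(-4)) = -6*4 = -24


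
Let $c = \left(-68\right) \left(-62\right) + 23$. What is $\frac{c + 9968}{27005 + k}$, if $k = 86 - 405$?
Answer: $\frac{14207}{26686} \approx 0.53238$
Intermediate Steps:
$k = -319$ ($k = 86 - 405 = -319$)
$c = 4239$ ($c = 4216 + 23 = 4239$)
$\frac{c + 9968}{27005 + k} = \frac{4239 + 9968}{27005 - 319} = \frac{14207}{26686}$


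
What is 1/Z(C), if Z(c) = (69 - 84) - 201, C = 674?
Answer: -1/216 ≈ -0.0046296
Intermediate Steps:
Z(c) = -216 (Z(c) = -15 - 201 = -216)
1/Z(C) = 1/(-216) = -1/216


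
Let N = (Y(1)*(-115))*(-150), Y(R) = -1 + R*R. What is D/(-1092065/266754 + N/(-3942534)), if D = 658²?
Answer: -115494878856/1092065 ≈ -1.0576e+5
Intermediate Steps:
Y(R) = -1 + R²
D = 432964
N = 0 (N = ((-1 + 1²)*(-115))*(-150) = ((-1 + 1)*(-115))*(-150) = (0*(-115))*(-150) = 0*(-150) = 0)
D/(-1092065/266754 + N/(-3942534)) = 432964/(-1092065/266754 + 0/(-3942534)) = 432964/(-1092065*1/266754 + 0*(-1/3942534)) = 432964/(-1092065/266754 + 0) = 432964/(-1092065/266754) = 432964*(-266754/1092065) = -115494878856/1092065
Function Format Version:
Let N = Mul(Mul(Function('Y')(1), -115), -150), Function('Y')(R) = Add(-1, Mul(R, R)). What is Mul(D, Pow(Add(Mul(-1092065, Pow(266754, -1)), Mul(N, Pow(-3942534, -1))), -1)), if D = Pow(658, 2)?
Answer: Rational(-115494878856, 1092065) ≈ -1.0576e+5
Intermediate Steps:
Function('Y')(R) = Add(-1, Pow(R, 2))
D = 432964
N = 0 (N = Mul(Mul(Add(-1, Pow(1, 2)), -115), -150) = Mul(Mul(Add(-1, 1), -115), -150) = Mul(Mul(0, -115), -150) = Mul(0, -150) = 0)
Mul(D, Pow(Add(Mul(-1092065, Pow(266754, -1)), Mul(N, Pow(-3942534, -1))), -1)) = Mul(432964, Pow(Add(Mul(-1092065, Pow(266754, -1)), Mul(0, Pow(-3942534, -1))), -1)) = Mul(432964, Pow(Add(Mul(-1092065, Rational(1, 266754)), Mul(0, Rational(-1, 3942534))), -1)) = Mul(432964, Pow(Add(Rational(-1092065, 266754), 0), -1)) = Mul(432964, Pow(Rational(-1092065, 266754), -1)) = Mul(432964, Rational(-266754, 1092065)) = Rational(-115494878856, 1092065)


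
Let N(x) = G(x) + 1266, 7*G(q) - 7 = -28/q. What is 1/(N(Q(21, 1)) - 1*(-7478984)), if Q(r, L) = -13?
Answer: 13/97243267 ≈ 1.3369e-7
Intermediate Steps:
G(q) = 1 - 4/q (G(q) = 1 + (-28/q)/7 = 1 - 4/q)
N(x) = 1266 + (-4 + x)/x (N(x) = (-4 + x)/x + 1266 = 1266 + (-4 + x)/x)
1/(N(Q(21, 1)) - 1*(-7478984)) = 1/((1267 - 4/(-13)) - 1*(-7478984)) = 1/((1267 - 4*(-1/13)) + 7478984) = 1/((1267 + 4/13) + 7478984) = 1/(16475/13 + 7478984) = 1/(97243267/13) = 13/97243267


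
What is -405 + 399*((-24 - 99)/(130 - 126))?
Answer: -50697/4 ≈ -12674.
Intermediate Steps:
-405 + 399*((-24 - 99)/(130 - 126)) = -405 + 399*(-123/4) = -405 - 49077/4 = -50697/4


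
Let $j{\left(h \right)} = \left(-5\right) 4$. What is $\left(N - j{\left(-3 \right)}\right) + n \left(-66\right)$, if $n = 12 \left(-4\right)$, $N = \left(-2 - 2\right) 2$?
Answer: $3180$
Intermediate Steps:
$j{\left(h \right)} = -20$
$N = -8$ ($N = \left(-4\right) 2 = -8$)
$n = -48$
$\left(N - j{\left(-3 \right)}\right) + n \left(-66\right) = \left(-8 - -20\right) - -3168 = \left(-8 + 20\right) + 3168 = 12 + 3168 = 3180$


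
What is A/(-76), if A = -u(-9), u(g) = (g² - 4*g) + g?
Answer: 27/19 ≈ 1.4211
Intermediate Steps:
u(g) = g² - 3*g
A = -108 (A = -(-9)*(-3 - 9) = -(-9)*(-12) = -1*108 = -108)
A/(-76) = -108/(-76) = -108*(-1/76) = 27/19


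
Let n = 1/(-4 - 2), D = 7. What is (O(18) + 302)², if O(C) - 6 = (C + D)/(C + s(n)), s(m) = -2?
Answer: 24532209/256 ≈ 95829.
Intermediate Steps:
n = -⅙ (n = 1/(-6) = -⅙ ≈ -0.16667)
O(C) = 6 + (7 + C)/(-2 + C) (O(C) = 6 + (C + 7)/(C - 2) = 6 + (7 + C)/(-2 + C))
(O(18) + 302)² = ((-5 + 7*18)/(-2 + 18) + 302)² = ((-5 + 126)/16 + 302)² = ((1/16)*121 + 302)² = (121/16 + 302)² = (4953/16)² = 24532209/256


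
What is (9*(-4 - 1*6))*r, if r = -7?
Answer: 630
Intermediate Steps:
(9*(-4 - 1*6))*r = (9*(-4 - 1*6))*(-7) = (9*(-4 - 6))*(-7) = (9*(-10))*(-7) = -90*(-7) = 630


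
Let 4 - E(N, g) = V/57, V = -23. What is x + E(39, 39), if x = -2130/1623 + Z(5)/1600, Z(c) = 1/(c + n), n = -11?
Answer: 101672307/32892800 ≈ 3.0910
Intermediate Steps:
E(N, g) = 251/57 (E(N, g) = 4 - (-23)/57 = 4 - 1*(-23/57) = 4 + 23/57 = 251/57)
Z(c) = 1/(-11 + c) (Z(c) = 1/(c - 11) = 1/(-11 + c))
x = -6816541/5193600 (x = -2130/1623 + 1/((-11 + 5)*1600) = -2130*1/1623 + (1/1600)/(-6) = -710/541 - ⅙*1/1600 = -710/541 - 1/9600 = -6816541/5193600 ≈ -1.3125)
x + E(39, 39) = -6816541/5193600 + 251/57 = 101672307/32892800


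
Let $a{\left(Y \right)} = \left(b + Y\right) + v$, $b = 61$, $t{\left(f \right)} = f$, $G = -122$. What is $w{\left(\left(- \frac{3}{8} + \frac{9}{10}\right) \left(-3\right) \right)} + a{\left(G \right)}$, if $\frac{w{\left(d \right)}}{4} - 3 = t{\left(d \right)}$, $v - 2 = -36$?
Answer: $- \frac{893}{10} \approx -89.3$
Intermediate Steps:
$v = -34$ ($v = 2 - 36 = -34$)
$w{\left(d \right)} = 12 + 4 d$
$a{\left(Y \right)} = 27 + Y$ ($a{\left(Y \right)} = \left(61 + Y\right) - 34 = 27 + Y$)
$w{\left(\left(- \frac{3}{8} + \frac{9}{10}\right) \left(-3\right) \right)} + a{\left(G \right)} = \left(12 + 4 \left(- \frac{3}{8} + \frac{9}{10}\right) \left(-3\right)\right) + \left(27 - 122\right) = \left(12 + 4 \left(\left(-3\right) \frac{1}{8} + 9 \cdot \frac{1}{10}\right) \left(-3\right)\right) - 95 = \left(12 + 4 \left(- \frac{3}{8} + \frac{9}{10}\right) \left(-3\right)\right) - 95 = \left(12 + 4 \cdot \frac{21}{40} \left(-3\right)\right) - 95 = \left(12 + 4 \left(- \frac{63}{40}\right)\right) - 95 = \left(12 - \frac{63}{10}\right) - 95 = \frac{57}{10} - 95 = - \frac{893}{10}$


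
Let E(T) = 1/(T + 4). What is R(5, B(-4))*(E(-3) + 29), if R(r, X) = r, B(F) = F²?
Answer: 150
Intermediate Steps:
E(T) = 1/(4 + T)
R(5, B(-4))*(E(-3) + 29) = 5*(1/(4 - 3) + 29) = 5*(1/1 + 29) = 5*(1 + 29) = 5*30 = 150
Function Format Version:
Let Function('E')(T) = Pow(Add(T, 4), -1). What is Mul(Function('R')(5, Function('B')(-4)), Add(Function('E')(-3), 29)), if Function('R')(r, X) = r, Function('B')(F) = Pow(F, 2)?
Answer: 150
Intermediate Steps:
Function('E')(T) = Pow(Add(4, T), -1)
Mul(Function('R')(5, Function('B')(-4)), Add(Function('E')(-3), 29)) = Mul(5, Add(Pow(Add(4, -3), -1), 29)) = Mul(5, Add(Pow(1, -1), 29)) = Mul(5, Add(1, 29)) = Mul(5, 30) = 150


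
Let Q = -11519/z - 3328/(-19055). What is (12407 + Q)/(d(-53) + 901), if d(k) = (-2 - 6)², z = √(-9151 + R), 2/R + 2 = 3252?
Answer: 236418713/18388075 + 11519*I*√966574310/2869982182 ≈ 12.857 + 0.12478*I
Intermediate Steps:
R = 1/1625 (R = 2/(-2 + 3252) = 2/3250 = 2*(1/3250) = 1/1625 ≈ 0.00061538)
z = I*√966574310/325 (z = √(-9151 + 1/1625) = √(-14870374/1625) = I*√966574310/325 ≈ 95.661*I)
Q = 3328/19055 + 57595*I*√966574310/14870374 (Q = -11519*(-5*I*√966574310/14870374) - 3328/(-19055) = -(-57595)*I*√966574310/14870374 - 3328*(-1/19055) = 57595*I*√966574310/14870374 + 3328/19055 = 3328/19055 + 57595*I*√966574310/14870374 ≈ 0.17465 + 120.42*I)
d(k) = 64 (d(k) = (-8)² = 64)
(12407 + Q)/(d(-53) + 901) = (12407 + (3328/19055 + 57595*I*√966574310/14870374))/(64 + 901) = (236418713/19055 + 57595*I*√966574310/14870374)/965 = (236418713/19055 + 57595*I*√966574310/14870374)*(1/965) = 236418713/18388075 + 11519*I*√966574310/2869982182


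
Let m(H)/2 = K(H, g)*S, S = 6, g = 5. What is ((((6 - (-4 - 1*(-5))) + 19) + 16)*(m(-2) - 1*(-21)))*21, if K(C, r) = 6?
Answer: 78120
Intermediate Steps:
m(H) = 72 (m(H) = 2*(6*6) = 2*36 = 72)
((((6 - (-4 - 1*(-5))) + 19) + 16)*(m(-2) - 1*(-21)))*21 = ((((6 - (-4 - 1*(-5))) + 19) + 16)*(72 - 1*(-21)))*21 = ((((6 - (-4 + 5)) + 19) + 16)*(72 + 21))*21 = ((((6 - 1*1) + 19) + 16)*93)*21 = ((((6 - 1) + 19) + 16)*93)*21 = (((5 + 19) + 16)*93)*21 = ((24 + 16)*93)*21 = (40*93)*21 = 3720*21 = 78120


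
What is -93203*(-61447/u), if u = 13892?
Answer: 5727044741/13892 ≈ 4.1226e+5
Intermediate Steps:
-93203*(-61447/u) = -93203/(13892/(-61447)) = -93203/(13892*(-1/61447)) = -93203/(-13892/61447) = -93203*(-61447/13892) = 5727044741/13892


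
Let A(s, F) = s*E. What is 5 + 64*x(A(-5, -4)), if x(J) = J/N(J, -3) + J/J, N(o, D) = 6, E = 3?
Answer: -91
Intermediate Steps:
A(s, F) = 3*s (A(s, F) = s*3 = 3*s)
x(J) = 1 + J/6 (x(J) = J/6 + J/J = J*(⅙) + 1 = J/6 + 1 = 1 + J/6)
5 + 64*x(A(-5, -4)) = 5 + 64*(1 + (3*(-5))/6) = 5 + 64*(1 + (⅙)*(-15)) = 5 + 64*(1 - 5/2) = 5 + 64*(-3/2) = 5 - 96 = -91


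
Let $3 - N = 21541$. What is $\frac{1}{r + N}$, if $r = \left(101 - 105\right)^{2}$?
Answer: $- \frac{1}{21522} \approx -4.6464 \cdot 10^{-5}$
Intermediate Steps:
$N = -21538$ ($N = 3 - 21541 = -21538$)
$r = 16$ ($r = \left(-4\right)^{2} = 16$)
$\frac{1}{r + N} = \frac{1}{16 - 21538} = \frac{1}{-21522} = - \frac{1}{21522}$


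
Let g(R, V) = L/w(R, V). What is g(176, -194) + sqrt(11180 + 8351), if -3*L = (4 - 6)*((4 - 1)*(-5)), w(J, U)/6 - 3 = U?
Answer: 5/573 + sqrt(19531) ≈ 139.76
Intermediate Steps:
w(J, U) = 18 + 6*U
L = -10 (L = -(4 - 6)*(4 - 1)*(-5)/3 = -(-2)*3*(-5)/3 = -(-2)*(-15)/3 = -1/3*30 = -10)
g(R, V) = -10/(18 + 6*V)
g(176, -194) + sqrt(11180 + 8351) = -5/(9 + 3*(-194)) + sqrt(11180 + 8351) = -5/(9 - 582) + sqrt(19531) = -5/(-573) + sqrt(19531) = -5*(-1/573) + sqrt(19531) = 5/573 + sqrt(19531)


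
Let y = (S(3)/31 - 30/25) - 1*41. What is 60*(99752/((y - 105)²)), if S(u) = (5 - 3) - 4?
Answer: 35948127000/130256569 ≈ 275.98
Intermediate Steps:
S(u) = -2 (S(u) = 2 - 4 = -2)
y = -6551/155 (y = (-2/31 - 30/25) - 1*41 = (-2*1/31 - 30*1/25) - 41 = (-2/31 - 6/5) - 41 = -196/155 - 41 = -6551/155 ≈ -42.265)
60*(99752/((y - 105)²)) = 60*(99752/((-6551/155 - 105)²)) = 60*(99752/((-22826/155)²)) = 60*(99752/(521026276/24025)) = 60*(99752*(24025/521026276)) = 60*(599135450/130256569) = 35948127000/130256569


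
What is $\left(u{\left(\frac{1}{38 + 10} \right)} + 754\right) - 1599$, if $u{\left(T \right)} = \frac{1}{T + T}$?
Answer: $-821$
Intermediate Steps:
$u{\left(T \right)} = \frac{1}{2 T}$
$\left(u{\left(\frac{1}{38 + 10} \right)} + 754\right) - 1599 = \left(\frac{1}{2 \frac{1}{38 + 10}} + 754\right) - 1599 = \left(\frac{1}{2 \cdot \frac{1}{48}} + 754\right) - 1599 = \left(\frac{\frac{1}{\frac{1}{48}}}{2} + 754\right) - 1599 = \left(\frac{1}{2} \cdot 48 + 754\right) - 1599 = \left(24 + 754\right) - 1599 = 778 - 1599 = -821$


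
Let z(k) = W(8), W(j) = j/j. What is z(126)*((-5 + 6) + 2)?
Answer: 3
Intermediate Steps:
W(j) = 1
z(k) = 1
z(126)*((-5 + 6) + 2) = 1*((-5 + 6) + 2) = 1*(1 + 2) = 1*3 = 3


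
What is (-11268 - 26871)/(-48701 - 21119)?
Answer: 38139/69820 ≈ 0.54625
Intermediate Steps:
(-11268 - 26871)/(-48701 - 21119) = -38139/(-69820) = -38139*(-1/69820) = 38139/69820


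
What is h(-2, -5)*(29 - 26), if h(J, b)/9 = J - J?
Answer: 0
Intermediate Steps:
h(J, b) = 0 (h(J, b) = 9*(J - J) = 9*0 = 0)
h(-2, -5)*(29 - 26) = 0*(29 - 26) = 0*3 = 0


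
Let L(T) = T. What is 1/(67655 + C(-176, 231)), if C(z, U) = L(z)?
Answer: 1/67479 ≈ 1.4819e-5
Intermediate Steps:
C(z, U) = z
1/(67655 + C(-176, 231)) = 1/(67655 - 176) = 1/67479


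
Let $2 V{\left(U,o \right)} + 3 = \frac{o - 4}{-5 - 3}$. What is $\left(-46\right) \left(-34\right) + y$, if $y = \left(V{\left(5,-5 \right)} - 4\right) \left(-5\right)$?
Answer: $\frac{25419}{16} \approx 1588.7$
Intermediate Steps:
$V{\left(U,o \right)} = - \frac{5}{4} - \frac{o}{16}$ ($V{\left(U,o \right)} = - \frac{3}{2} + \frac{\left(o - 4\right) \frac{1}{-5 - 3}}{2} = - \frac{3}{2} + \frac{\left(-4 + o\right) \frac{1}{-8}}{2} = - \frac{3}{2} + \frac{\left(-4 + o\right) \left(- \frac{1}{8}\right)}{2} = - \frac{3}{2} + \frac{\frac{1}{2} - \frac{o}{8}}{2} = - \frac{3}{2} - \left(- \frac{1}{4} + \frac{o}{16}\right) = - \frac{5}{4} - \frac{o}{16}$)
$y = \frac{395}{16}$ ($y = \left(\left(- \frac{5}{4} - - \frac{5}{16}\right) - 4\right) \left(-5\right) = \left(\left(- \frac{5}{4} + \frac{5}{16}\right) - 4\right) \left(-5\right) = \left(- \frac{15}{16} - 4\right) \left(-5\right) = \left(- \frac{79}{16}\right) \left(-5\right) = \frac{395}{16} \approx 24.688$)
$\left(-46\right) \left(-34\right) + y = \left(-46\right) \left(-34\right) + \frac{395}{16} = 1564 + \frac{395}{16} = \frac{25419}{16}$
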